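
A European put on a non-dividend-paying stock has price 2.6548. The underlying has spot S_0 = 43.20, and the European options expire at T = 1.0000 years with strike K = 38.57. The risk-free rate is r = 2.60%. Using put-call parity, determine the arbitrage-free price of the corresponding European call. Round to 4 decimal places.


Answer: Call price = 8.2747

Derivation:
Put-call parity: C - P = S_0 * exp(-qT) - K * exp(-rT).
S_0 * exp(-qT) = 43.2000 * 1.00000000 = 43.20000000
K * exp(-rT) = 38.5700 * 0.97433509 = 37.58010441
C = P + S*exp(-qT) - K*exp(-rT)
C = 2.6548 + 43.20000000 - 37.58010441 = 8.2747


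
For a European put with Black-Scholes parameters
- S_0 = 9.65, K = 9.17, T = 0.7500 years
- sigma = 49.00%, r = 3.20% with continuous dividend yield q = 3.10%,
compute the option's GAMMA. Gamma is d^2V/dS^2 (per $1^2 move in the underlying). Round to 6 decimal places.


Answer: Gamma = 0.090014

Derivation:
d1 = 0.3341753531; d2 = -0.0901770948
phi(d1) = 0.3772771874; exp(-qT) = 0.9770181987; exp(-rT) = 0.9762857098
Gamma = exp(-qT) * phi(d1) / (S * sigma * sqrt(T)) = 0.9770181987 * 0.3772771874 / (9.6500 * 0.4900 * 0.8660254038) = 0.090014


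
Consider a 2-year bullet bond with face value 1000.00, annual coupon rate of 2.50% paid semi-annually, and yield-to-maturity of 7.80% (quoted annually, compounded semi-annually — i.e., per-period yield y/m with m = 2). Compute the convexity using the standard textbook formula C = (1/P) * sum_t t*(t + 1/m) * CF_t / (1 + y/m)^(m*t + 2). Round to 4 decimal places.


Answer: Convexity = 4.5118

Derivation:
Coupon per period c = face * coupon_rate / m = 12.500000
Periods per year m = 2; per-period yield y/m = 0.039000
Number of cashflows N = 4
Cashflows (t years, CF_t, discount factor 1/(1+y/m)^(m*t), PV):
  t = 0.5000: CF_t = 12.500000, DF = 0.962464, PV = 12.030799
  t = 1.0000: CF_t = 12.500000, DF = 0.926337, PV = 11.579210
  t = 1.5000: CF_t = 12.500000, DF = 0.891566, PV = 11.144571
  t = 2.0000: CF_t = 1012.500000, DF = 0.858100, PV = 868.826066
Price P = sum_t PV_t = 903.580645
Convexity numerator sum_t t*(t + 1/m) * CF_t / (1+y/m)^(m*t + 2):
  t = 0.5000: term = 5.572286
  t = 1.0000: term = 16.089372
  t = 1.5000: term = 30.970879
  t = 2.0000: term = 4024.127671
Convexity = (1/P) * sum = 4076.760207 / 903.580645 = 4.511783


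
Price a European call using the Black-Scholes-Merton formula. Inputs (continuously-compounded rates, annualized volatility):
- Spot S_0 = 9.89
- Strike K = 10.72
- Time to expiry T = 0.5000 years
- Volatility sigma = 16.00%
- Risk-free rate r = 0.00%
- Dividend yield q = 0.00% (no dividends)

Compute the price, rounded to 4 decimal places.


Answer: Price = 0.1629

Derivation:
d1 = (ln(S/K) + (r - q + 0.5*sigma^2) * T) / (sigma * sqrt(T)) = -0.65572672
d2 = d1 - sigma * sqrt(T) = -0.76886381
exp(-rT) = 1.00000000; exp(-qT) = 1.00000000
C = S_0 * exp(-qT) * N(d1) - K * exp(-rT) * N(d2)
N(d1) = 0.25599999; N(d2) = 0.22098708
C = 9.8900 * 1.00000000 * 0.25599999 - 10.7200 * 1.00000000 * 0.22098708 = 0.1629


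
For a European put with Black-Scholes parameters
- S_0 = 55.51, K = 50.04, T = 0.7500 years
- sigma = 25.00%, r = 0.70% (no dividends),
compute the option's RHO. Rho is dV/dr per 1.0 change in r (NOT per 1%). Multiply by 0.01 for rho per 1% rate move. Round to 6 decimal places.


Answer: Rho = -12.931020

Derivation:
d1 = 0.6116587274; d2 = 0.3951523765
phi(d1) = 0.3308792636; exp(-qT) = 1.0000000000; exp(-rT) = 0.9947637572
N(-d2) = 0.3463652183
Rho = -K*T*exp(-rT)*N(-d2) = -50.0400 * 0.7500 * 0.9947637572 * 0.3463652183 = -12.931020


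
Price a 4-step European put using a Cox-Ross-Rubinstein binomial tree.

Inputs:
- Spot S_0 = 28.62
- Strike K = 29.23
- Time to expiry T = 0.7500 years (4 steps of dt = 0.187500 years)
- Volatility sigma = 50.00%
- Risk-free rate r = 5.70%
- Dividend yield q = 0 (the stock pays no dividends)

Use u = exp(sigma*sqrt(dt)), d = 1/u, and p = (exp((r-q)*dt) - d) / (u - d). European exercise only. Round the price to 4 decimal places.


Answer: Price = V(0,0) = 4.3644

Derivation:
dt = T/N = 0.187500
u = exp(sigma*sqrt(dt)) = 1.241731; d = 1/u = 0.805327
p = (exp((r-q)*dt) - d) / (u - d) = 0.470705
Discount per step: exp(-r*dt) = 0.989369
Stock lattice S(k, i) with i counting down-moves:
  k=0: S(0,0) = 28.6200
  k=1: S(1,0) = 35.5383; S(1,1) = 23.0485
  k=2: S(2,0) = 44.1291; S(2,1) = 28.6200; S(2,2) = 18.5616
  k=3: S(3,0) = 54.7964; S(3,1) = 35.5383; S(3,2) = 23.0485; S(3,3) = 14.9481
  k=4: S(4,0) = 68.0424; S(4,1) = 44.1291; S(4,2) = 28.6200; S(4,3) = 18.5616; S(4,4) = 12.0381
Terminal payoffs V(N, i) = max(K - S_T, 0):
  V(4,0) = 0.000000; V(4,1) = 0.000000; V(4,2) = 0.610000; V(4,3) = 10.668434; V(4,4) = 17.191855
Backward induction: V(k, i) = exp(-r*dt) * [p * V(k+1, i) + (1-p) * V(k+1, i+1)].
  V(3,0) = exp(-r*dt) * [p*0.000000 + (1-p)*0.000000] = 0.000000
  V(3,1) = exp(-r*dt) * [p*0.000000 + (1-p)*0.610000] = 0.319438
  V(3,2) = exp(-r*dt) * [p*0.610000 + (1-p)*10.668434] = 5.870797
  V(3,3) = exp(-r*dt) * [p*10.668434 + (1-p)*17.191855] = 13.971130
  V(2,0) = exp(-r*dt) * [p*0.000000 + (1-p)*0.319438] = 0.167279
  V(2,1) = exp(-r*dt) * [p*0.319438 + (1-p)*5.870797] = 3.223112
  V(2,2) = exp(-r*dt) * [p*5.870797 + (1-p)*13.971130] = 10.050273
  V(1,0) = exp(-r*dt) * [p*0.167279 + (1-p)*3.223112] = 1.765743
  V(1,1) = exp(-r*dt) * [p*3.223112 + (1-p)*10.050273] = 6.764015
  V(0,0) = exp(-r*dt) * [p*1.765743 + (1-p)*6.764015] = 4.364408


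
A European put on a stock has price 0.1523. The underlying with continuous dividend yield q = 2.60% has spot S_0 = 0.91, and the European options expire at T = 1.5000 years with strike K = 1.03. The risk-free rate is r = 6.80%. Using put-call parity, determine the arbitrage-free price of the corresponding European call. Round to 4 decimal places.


Put-call parity: C - P = S_0 * exp(-qT) - K * exp(-rT).
S_0 * exp(-qT) = 0.9100 * 0.96175071 = 0.87519315
K * exp(-rT) = 1.0300 * 0.90302955 = 0.93012044
C = P + S*exp(-qT) - K*exp(-rT)
C = 0.1523 + 0.87519315 - 0.93012044 = 0.0974

Answer: Call price = 0.0974


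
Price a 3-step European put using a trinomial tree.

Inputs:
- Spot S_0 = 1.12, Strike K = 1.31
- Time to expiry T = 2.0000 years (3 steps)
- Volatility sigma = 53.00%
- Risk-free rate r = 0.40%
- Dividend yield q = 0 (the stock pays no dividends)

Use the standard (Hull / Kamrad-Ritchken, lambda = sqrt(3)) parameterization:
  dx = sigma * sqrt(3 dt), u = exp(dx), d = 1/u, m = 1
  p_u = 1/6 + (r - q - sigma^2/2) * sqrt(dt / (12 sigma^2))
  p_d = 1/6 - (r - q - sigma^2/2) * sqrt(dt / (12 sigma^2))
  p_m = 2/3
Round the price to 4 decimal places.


dt = T/N = 0.666667; dx = sigma*sqrt(3*dt) = 0.749533
u = exp(dx) = 2.116012; d = 1/u = 0.472587
p_u = 0.105984, p_m = 0.666667, p_d = 0.227349
Discount per step: exp(-r*dt) = 0.997337
Stock lattice S(k, j) with j the centered position index:
  k=0: S(0,+0) = 1.1200
  k=1: S(1,-1) = 0.5293; S(1,+0) = 1.1200; S(1,+1) = 2.3699
  k=2: S(2,-2) = 0.2501; S(2,-1) = 0.5293; S(2,+0) = 1.1200; S(2,+1) = 2.3699; S(2,+2) = 5.0148
  k=3: S(3,-3) = 0.1182; S(3,-2) = 0.2501; S(3,-1) = 0.5293; S(3,+0) = 1.1200; S(3,+1) = 2.3699; S(3,+2) = 5.0148; S(3,+3) = 10.6114
Terminal payoffs V(N, j) = max(K - S_T, 0):
  V(3,-3) = 1.191787; V(3,-2) = 1.059861; V(3,-1) = 0.780702; V(3,+0) = 0.190000; V(3,+1) = 0.000000; V(3,+2) = 0.000000; V(3,+3) = 0.000000
Backward induction: V(k, j) = exp(-r*dt) * [p_u * V(k+1, j+1) + p_m * V(k+1, j) + p_d * V(k+1, j-1)]
  V(2,-2) = exp(-r*dt) * [p_u*0.780702 + p_m*1.059861 + p_d*1.191787] = 1.057444
  V(2,-1) = exp(-r*dt) * [p_u*0.190000 + p_m*0.780702 + p_d*1.059861] = 0.779482
  V(2,+0) = exp(-r*dt) * [p_u*0.000000 + p_m*0.190000 + p_d*0.780702] = 0.303348
  V(2,+1) = exp(-r*dt) * [p_u*0.000000 + p_m*0.000000 + p_d*0.190000] = 0.043081
  V(2,+2) = exp(-r*dt) * [p_u*0.000000 + p_m*0.000000 + p_d*0.000000] = 0.000000
  V(1,-1) = exp(-r*dt) * [p_u*0.303348 + p_m*0.779482 + p_d*1.057444] = 0.790104
  V(1,+0) = exp(-r*dt) * [p_u*0.043081 + p_m*0.303348 + p_d*0.779482] = 0.382990
  V(1,+1) = exp(-r*dt) * [p_u*0.000000 + p_m*0.043081 + p_d*0.303348] = 0.097427
  V(0,+0) = exp(-r*dt) * [p_u*0.097427 + p_m*0.382990 + p_d*0.790104] = 0.444096

Answer: Price = V(0,0) = 0.4441


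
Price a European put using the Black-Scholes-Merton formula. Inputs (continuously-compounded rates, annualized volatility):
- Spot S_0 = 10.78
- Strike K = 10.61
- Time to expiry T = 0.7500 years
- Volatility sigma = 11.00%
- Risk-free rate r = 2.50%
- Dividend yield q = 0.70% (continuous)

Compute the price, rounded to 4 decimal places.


Answer: Price = 0.2651

Derivation:
d1 = (ln(S/K) + (r - q + 0.5*sigma^2) * T) / (sigma * sqrt(T)) = 0.35620531
d2 = d1 - sigma * sqrt(T) = 0.26094251
exp(-rT) = 0.98142469; exp(-qT) = 0.99476376
P = K * exp(-rT) * N(-d2) - S_0 * exp(-qT) * N(-d1)
N(-d1) = 0.36084341; N(-d2) = 0.39706842
P = 10.6100 * 0.98142469 * 0.39706842 - 10.7800 * 0.99476376 * 0.36084341 = 0.2651


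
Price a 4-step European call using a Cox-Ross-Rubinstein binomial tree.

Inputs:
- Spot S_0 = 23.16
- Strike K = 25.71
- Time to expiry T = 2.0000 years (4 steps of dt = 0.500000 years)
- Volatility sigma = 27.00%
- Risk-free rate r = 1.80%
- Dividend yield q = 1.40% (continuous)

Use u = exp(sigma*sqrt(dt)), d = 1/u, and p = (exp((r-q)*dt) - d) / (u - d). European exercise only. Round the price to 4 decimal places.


dt = T/N = 0.500000
u = exp(sigma*sqrt(dt)) = 1.210361; d = 1/u = 0.826200
p = (exp((r-q)*dt) - d) / (u - d) = 0.457626
Discount per step: exp(-r*dt) = 0.991040
Stock lattice S(k, i) with i counting down-moves:
  k=0: S(0,0) = 23.1600
  k=1: S(1,0) = 28.0320; S(1,1) = 19.1348
  k=2: S(2,0) = 33.9288; S(2,1) = 23.1600; S(2,2) = 15.8092
  k=3: S(3,0) = 41.0661; S(3,1) = 28.0320; S(3,2) = 19.1348; S(3,3) = 13.0615
  k=4: S(4,0) = 49.7048; S(4,1) = 33.9288; S(4,2) = 23.1600; S(4,3) = 15.8092; S(4,4) = 10.7914
Terminal payoffs V(N, i) = max(S_T - K, 0):
  V(4,0) = 23.994823; V(4,1) = 8.218804; V(4,2) = 0.000000; V(4,3) = 0.000000; V(4,4) = 0.000000
Backward induction: V(k, i) = exp(-r*dt) * [p * V(k+1, i) + (1-p) * V(k+1, i+1)].
  V(3,0) = exp(-r*dt) * [p*23.994823 + (1-p)*8.218804] = 15.300000
  V(3,1) = exp(-r*dt) * [p*8.218804 + (1-p)*0.000000] = 3.727441
  V(3,2) = exp(-r*dt) * [p*0.000000 + (1-p)*0.000000] = 0.000000
  V(3,3) = exp(-r*dt) * [p*0.000000 + (1-p)*0.000000] = 0.000000
  V(2,0) = exp(-r*dt) * [p*15.300000 + (1-p)*3.727441] = 8.942500
  V(2,1) = exp(-r*dt) * [p*3.727441 + (1-p)*0.000000] = 1.690491
  V(2,2) = exp(-r*dt) * [p*0.000000 + (1-p)*0.000000] = 0.000000
  V(1,0) = exp(-r*dt) * [p*8.942500 + (1-p)*1.690491] = 4.964319
  V(1,1) = exp(-r*dt) * [p*1.690491 + (1-p)*0.000000] = 0.766682
  V(0,0) = exp(-r*dt) * [p*4.964319 + (1-p)*0.766682] = 2.663550

Answer: Price = V(0,0) = 2.6635


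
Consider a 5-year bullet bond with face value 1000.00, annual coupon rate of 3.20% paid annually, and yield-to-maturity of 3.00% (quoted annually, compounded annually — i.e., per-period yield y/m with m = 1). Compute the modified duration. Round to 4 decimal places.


Answer: Modified duration = 4.5641

Derivation:
Coupon per period c = face * coupon_rate / m = 32.000000
Periods per year m = 1; per-period yield y/m = 0.030000
Number of cashflows N = 5
Cashflows (t years, CF_t, discount factor 1/(1+y/m)^(m*t), PV):
  t = 1.0000: CF_t = 32.000000, DF = 0.970874, PV = 31.067961
  t = 2.0000: CF_t = 32.000000, DF = 0.942596, PV = 30.163069
  t = 3.0000: CF_t = 32.000000, DF = 0.915142, PV = 29.284533
  t = 4.0000: CF_t = 32.000000, DF = 0.888487, PV = 28.431586
  t = 5.0000: CF_t = 1032.000000, DF = 0.862609, PV = 890.212265
Price P = sum_t PV_t = 1009.159414
First compute Macaulay numerator sum_t t * PV_t:
  t * PV_t at t = 1.0000: 31.067961
  t * PV_t at t = 2.0000: 60.326138
  t * PV_t at t = 3.0000: 87.853599
  t * PV_t at t = 4.0000: 113.726342
  t * PV_t at t = 5.0000: 4451.061327
Macaulay duration D = 4744.035368 / 1009.159414 = 4.700977
Modified duration = D / (1 + y/m) = 4.700977 / (1 + 0.030000) = 4.564056


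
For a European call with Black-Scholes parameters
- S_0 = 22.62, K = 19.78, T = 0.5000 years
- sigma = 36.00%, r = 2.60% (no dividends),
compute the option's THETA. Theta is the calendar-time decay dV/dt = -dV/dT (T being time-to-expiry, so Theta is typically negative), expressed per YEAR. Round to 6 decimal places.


d1 = 0.7053906507; d2 = 0.4508322095
phi(d1) = 0.3110733576; exp(-qT) = 1.0000000000; exp(-rT) = 0.9870841350
Theta = -S*exp(-qT)*phi(d1)*sigma/(2*sqrt(T)) - r*K*exp(-rT)*N(d2) + q*S*exp(-qT)*N(d1)
N(d1) = 0.7597164197; N(d2) = 0.6739447575; sqrt(T) = 0.7071067812
Term 1 = -22.6200 * 1.0000000000 * 0.3110733576 * 0.3600 / (2 * 0.7071067812) = -1.7911952148
Term 2 = -0.0260 * 19.7800 * 0.9870841350 * 0.6739447575 = -0.3421197187
Term 3 = 0 (no dividend yield, q = 0)
Theta = -1.7911952148 + (-0.3421197187) + (0.0000000000) = -2.133315

Answer: Theta = -2.133315


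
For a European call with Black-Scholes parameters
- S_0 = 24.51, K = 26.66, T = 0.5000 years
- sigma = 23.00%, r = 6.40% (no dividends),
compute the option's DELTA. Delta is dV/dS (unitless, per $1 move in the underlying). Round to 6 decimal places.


d1 = -0.2389290277; d2 = -0.4015635874
phi(d1) = 0.3877160360; exp(-qT) = 1.0000000000; exp(-rT) = 0.9685065821
N(d1) = 0.4055803082
Delta = exp(-qT) * N(d1) = 1.0000000000 * 0.4055803082 = 0.405580

Answer: Delta = 0.405580


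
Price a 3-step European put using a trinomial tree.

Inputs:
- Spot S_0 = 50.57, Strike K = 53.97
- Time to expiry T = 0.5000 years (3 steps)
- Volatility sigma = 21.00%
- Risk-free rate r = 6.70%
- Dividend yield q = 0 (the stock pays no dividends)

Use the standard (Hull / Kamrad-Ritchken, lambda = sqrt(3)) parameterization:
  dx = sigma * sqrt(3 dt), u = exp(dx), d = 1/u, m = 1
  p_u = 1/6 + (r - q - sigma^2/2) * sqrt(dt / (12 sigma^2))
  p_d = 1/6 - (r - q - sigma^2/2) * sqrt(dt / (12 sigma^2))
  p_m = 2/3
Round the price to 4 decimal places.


Answer: Price = V(0,0) = 4.0329

Derivation:
dt = T/N = 0.166667; dx = sigma*sqrt(3*dt) = 0.148492
u = exp(dx) = 1.160084; d = 1/u = 0.862007
p_u = 0.191892, p_m = 0.666667, p_d = 0.141441
Discount per step: exp(-r*dt) = 0.988895
Stock lattice S(k, j) with j the centered position index:
  k=0: S(0,+0) = 50.5700
  k=1: S(1,-1) = 43.5917; S(1,+0) = 50.5700; S(1,+1) = 58.6654
  k=2: S(2,-2) = 37.5763; S(2,-1) = 43.5917; S(2,+0) = 50.5700; S(2,+1) = 58.6654; S(2,+2) = 68.0568
  k=3: S(3,-3) = 32.3910; S(3,-2) = 37.5763; S(3,-1) = 43.5917; S(3,+0) = 50.5700; S(3,+1) = 58.6654; S(3,+2) = 68.0568; S(3,+3) = 78.9517
Terminal payoffs V(N, j) = max(K - S_T, 0):
  V(3,-3) = 21.578979; V(3,-2) = 16.393695; V(3,-1) = 10.378329; V(3,+0) = 3.400000; V(3,+1) = 0.000000; V(3,+2) = 0.000000; V(3,+3) = 0.000000
Backward induction: V(k, j) = exp(-r*dt) * [p_u * V(k+1, j+1) + p_m * V(k+1, j) + p_d * V(k+1, j-1)]
  V(2,-2) = exp(-r*dt) * [p_u*10.378329 + p_m*16.393695 + p_d*21.578979] = 15.795432
  V(2,-1) = exp(-r*dt) * [p_u*3.400000 + p_m*10.378329 + p_d*16.393695] = 9.780235
  V(2,+0) = exp(-r*dt) * [p_u*0.000000 + p_m*3.400000 + p_d*10.378329] = 3.693116
  V(2,+1) = exp(-r*dt) * [p_u*0.000000 + p_m*0.000000 + p_d*3.400000] = 0.475559
  V(2,+2) = exp(-r*dt) * [p_u*0.000000 + p_m*0.000000 + p_d*0.000000] = 0.000000
  V(1,-1) = exp(-r*dt) * [p_u*3.693116 + p_m*9.780235 + p_d*15.795432] = 9.357876
  V(1,+0) = exp(-r*dt) * [p_u*0.475559 + p_m*3.693116 + p_d*9.780235] = 3.892944
  V(1,+1) = exp(-r*dt) * [p_u*0.000000 + p_m*0.475559 + p_d*3.693116] = 0.830076
  V(0,+0) = exp(-r*dt) * [p_u*0.830076 + p_m*3.892944 + p_d*9.357876] = 4.032882


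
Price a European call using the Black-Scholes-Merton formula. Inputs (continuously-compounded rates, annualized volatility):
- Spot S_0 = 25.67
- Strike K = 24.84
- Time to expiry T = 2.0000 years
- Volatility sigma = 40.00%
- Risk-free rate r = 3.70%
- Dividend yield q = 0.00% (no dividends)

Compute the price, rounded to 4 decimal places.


Answer: Price = 6.8219

Derivation:
d1 = (ln(S/K) + (r - q + 0.5*sigma^2) * T) / (sigma * sqrt(T)) = 0.47175997
d2 = d1 - sigma * sqrt(T) = -0.09392546
exp(-rT) = 0.92867169; exp(-qT) = 1.00000000
C = S_0 * exp(-qT) * N(d1) - K * exp(-rT) * N(d2)
N(d1) = 0.68145094; N(d2) = 0.46258419
C = 25.6700 * 1.00000000 * 0.68145094 - 24.8400 * 0.92867169 * 0.46258419 = 6.8219


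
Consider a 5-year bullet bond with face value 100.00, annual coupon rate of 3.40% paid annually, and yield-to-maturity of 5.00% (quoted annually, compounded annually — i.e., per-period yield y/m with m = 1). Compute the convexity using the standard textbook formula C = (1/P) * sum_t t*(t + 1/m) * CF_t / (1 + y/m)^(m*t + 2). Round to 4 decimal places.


Answer: Convexity = 24.8182

Derivation:
Coupon per period c = face * coupon_rate / m = 3.400000
Periods per year m = 1; per-period yield y/m = 0.050000
Number of cashflows N = 5
Cashflows (t years, CF_t, discount factor 1/(1+y/m)^(m*t), PV):
  t = 1.0000: CF_t = 3.400000, DF = 0.952381, PV = 3.238095
  t = 2.0000: CF_t = 3.400000, DF = 0.907029, PV = 3.083900
  t = 3.0000: CF_t = 3.400000, DF = 0.863838, PV = 2.937048
  t = 4.0000: CF_t = 3.400000, DF = 0.822702, PV = 2.797188
  t = 5.0000: CF_t = 103.400000, DF = 0.783526, PV = 81.016606
Price P = sum_t PV_t = 93.072837
Convexity numerator sum_t t*(t + 1/m) * CF_t / (1+y/m)^(m*t + 2):
  t = 1.0000: term = 5.874096
  t = 2.0000: term = 16.783130
  t = 3.0000: term = 31.967868
  t = 4.0000: term = 50.742647
  t = 5.0000: term = 2204.533486
Convexity = (1/P) * sum = 2309.901227 / 93.072837 = 24.818210


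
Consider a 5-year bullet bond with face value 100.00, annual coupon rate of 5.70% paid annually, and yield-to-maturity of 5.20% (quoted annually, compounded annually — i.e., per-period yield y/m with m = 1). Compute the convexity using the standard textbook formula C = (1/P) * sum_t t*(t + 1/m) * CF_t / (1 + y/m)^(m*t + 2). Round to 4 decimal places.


Coupon per period c = face * coupon_rate / m = 5.700000
Periods per year m = 1; per-period yield y/m = 0.052000
Number of cashflows N = 5
Cashflows (t years, CF_t, discount factor 1/(1+y/m)^(m*t), PV):
  t = 1.0000: CF_t = 5.700000, DF = 0.950570, PV = 5.418251
  t = 2.0000: CF_t = 5.700000, DF = 0.903584, PV = 5.150429
  t = 3.0000: CF_t = 5.700000, DF = 0.858920, PV = 4.895845
  t = 4.0000: CF_t = 5.700000, DF = 0.816464, PV = 4.653845
  t = 5.0000: CF_t = 105.700000, DF = 0.776106, PV = 82.034453
Price P = sum_t PV_t = 102.152822
Convexity numerator sum_t t*(t + 1/m) * CF_t / (1+y/m)^(m*t + 2):
  t = 1.0000: term = 9.791689
  t = 2.0000: term = 27.923069
  t = 3.0000: term = 53.085682
  t = 4.0000: term = 84.102792
  t = 5.0000: term = 2223.750523
Convexity = (1/P) * sum = 2398.653756 / 102.152822 = 23.481033

Answer: Convexity = 23.4810


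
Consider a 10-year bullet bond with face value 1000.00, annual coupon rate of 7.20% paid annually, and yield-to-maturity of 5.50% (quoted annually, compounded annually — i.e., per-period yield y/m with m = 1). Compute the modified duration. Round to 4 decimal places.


Coupon per period c = face * coupon_rate / m = 72.000000
Periods per year m = 1; per-period yield y/m = 0.055000
Number of cashflows N = 10
Cashflows (t years, CF_t, discount factor 1/(1+y/m)^(m*t), PV):
  t = 1.0000: CF_t = 72.000000, DF = 0.947867, PV = 68.246445
  t = 2.0000: CF_t = 72.000000, DF = 0.898452, PV = 64.688574
  t = 3.0000: CF_t = 72.000000, DF = 0.851614, PV = 61.316184
  t = 4.0000: CF_t = 72.000000, DF = 0.807217, PV = 58.119606
  t = 5.0000: CF_t = 72.000000, DF = 0.765134, PV = 55.089673
  t = 6.0000: CF_t = 72.000000, DF = 0.725246, PV = 52.217700
  t = 7.0000: CF_t = 72.000000, DF = 0.687437, PV = 49.495450
  t = 8.0000: CF_t = 72.000000, DF = 0.651599, PV = 46.915119
  t = 9.0000: CF_t = 72.000000, DF = 0.617629, PV = 44.469307
  t = 10.0000: CF_t = 1072.000000, DF = 0.585431, PV = 627.581581
Price P = sum_t PV_t = 1128.139639
First compute Macaulay numerator sum_t t * PV_t:
  t * PV_t at t = 1.0000: 68.246445
  t * PV_t at t = 2.0000: 129.377148
  t * PV_t at t = 3.0000: 183.948551
  t * PV_t at t = 4.0000: 232.478422
  t * PV_t at t = 5.0000: 275.448367
  t * PV_t at t = 6.0000: 313.306200
  t * PV_t at t = 7.0000: 346.468152
  t * PV_t at t = 8.0000: 375.320950
  t * PV_t at t = 9.0000: 400.223761
  t * PV_t at t = 10.0000: 6275.815811
Macaulay duration D = 8600.633808 / 1128.139639 = 7.623732
Modified duration = D / (1 + y/m) = 7.623732 / (1 + 0.055000) = 7.226286

Answer: Modified duration = 7.2263


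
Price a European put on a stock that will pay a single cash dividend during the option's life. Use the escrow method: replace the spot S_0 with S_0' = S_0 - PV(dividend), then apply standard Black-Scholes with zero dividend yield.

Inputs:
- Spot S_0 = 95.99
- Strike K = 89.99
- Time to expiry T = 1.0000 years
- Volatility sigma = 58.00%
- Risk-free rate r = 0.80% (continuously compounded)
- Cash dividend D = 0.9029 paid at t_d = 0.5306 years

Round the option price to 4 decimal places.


PV(D) = D * exp(-r * t_d) = 0.9029 * 0.99576420 = 0.89907549
S_0' = S_0 - PV(D) = 95.9900 - 0.89907549 = 95.09092451
d1 = (ln(S_0'/K) + (r + sigma^2/2)*T) / (sigma*sqrt(T)) = 0.39885342
d2 = d1 - sigma*sqrt(T) = -0.18114658
exp(-rT) = 0.99203191
N(-d1) = 0.34500061; N(-d2) = 0.57187374
P = K * exp(-rT) * N(-d2) - S_0' * N(-d1) = 89.9900 * 0.99203191 * 0.57187374 - 95.09092451 * 0.34500061 = 18.2464

Answer: Price = 18.2464


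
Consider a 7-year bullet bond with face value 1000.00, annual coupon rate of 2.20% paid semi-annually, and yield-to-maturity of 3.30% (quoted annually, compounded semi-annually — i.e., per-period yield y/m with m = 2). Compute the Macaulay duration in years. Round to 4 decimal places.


Coupon per period c = face * coupon_rate / m = 11.000000
Periods per year m = 2; per-period yield y/m = 0.016500
Number of cashflows N = 14
Cashflows (t years, CF_t, discount factor 1/(1+y/m)^(m*t), PV):
  t = 0.5000: CF_t = 11.000000, DF = 0.983768, PV = 10.821446
  t = 1.0000: CF_t = 11.000000, DF = 0.967799, PV = 10.645791
  t = 1.5000: CF_t = 11.000000, DF = 0.952090, PV = 10.472986
  t = 2.0000: CF_t = 11.000000, DF = 0.936635, PV = 10.302987
  t = 2.5000: CF_t = 11.000000, DF = 0.921432, PV = 10.135747
  t = 3.0000: CF_t = 11.000000, DF = 0.906475, PV = 9.971222
  t = 3.5000: CF_t = 11.000000, DF = 0.891761, PV = 9.809367
  t = 4.0000: CF_t = 11.000000, DF = 0.877285, PV = 9.650140
  t = 4.5000: CF_t = 11.000000, DF = 0.863045, PV = 9.493497
  t = 5.0000: CF_t = 11.000000, DF = 0.849036, PV = 9.339397
  t = 5.5000: CF_t = 11.000000, DF = 0.835254, PV = 9.187799
  t = 6.0000: CF_t = 11.000000, DF = 0.821696, PV = 9.038661
  t = 6.5000: CF_t = 11.000000, DF = 0.808359, PV = 8.891944
  t = 7.0000: CF_t = 1011.000000, DF = 0.795237, PV = 803.984718
Price P = sum_t PV_t = 931.745703
Macaulay numerator sum_t t * PV_t:
  t * PV_t at t = 0.5000: 5.410723
  t * PV_t at t = 1.0000: 10.645791
  t * PV_t at t = 1.5000: 15.709479
  t * PV_t at t = 2.0000: 20.605974
  t * PV_t at t = 2.5000: 25.339368
  t * PV_t at t = 3.0000: 29.913666
  t * PV_t at t = 3.5000: 34.332786
  t * PV_t at t = 4.0000: 38.600561
  t * PV_t at t = 4.5000: 42.720739
  t * PV_t at t = 5.0000: 46.696987
  t * PV_t at t = 5.5000: 50.532893
  t * PV_t at t = 6.0000: 54.231965
  t * PV_t at t = 6.5000: 57.797634
  t * PV_t at t = 7.0000: 5627.893028
Macaulay duration D = (sum_t t * PV_t) / P = 6060.431594 / 931.745703 = 6.504384

Answer: Macaulay duration = 6.5044 years


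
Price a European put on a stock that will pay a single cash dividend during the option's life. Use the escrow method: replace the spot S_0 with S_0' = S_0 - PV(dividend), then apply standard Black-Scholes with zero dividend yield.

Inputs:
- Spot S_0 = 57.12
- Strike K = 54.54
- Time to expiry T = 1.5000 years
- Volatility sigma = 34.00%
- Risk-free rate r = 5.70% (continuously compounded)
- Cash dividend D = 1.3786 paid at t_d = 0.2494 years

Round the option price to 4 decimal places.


PV(D) = D * exp(-r * t_d) = 1.3786 * 0.98588477 = 1.35914074
S_0' = S_0 - PV(D) = 57.1200 - 1.35914074 = 55.76085926
d1 = (ln(S_0'/K) + (r + sigma^2/2)*T) / (sigma*sqrt(T)) = 0.46669455
d2 = d1 - sigma*sqrt(T) = 0.05028130
exp(-rT) = 0.91805314
N(-d1) = 0.32035921; N(-d2) = 0.47994911
P = K * exp(-rT) * N(-d2) - S_0' * N(-d1) = 54.5400 * 0.91805314 * 0.47994911 - 55.76085926 * 0.32035921 = 6.1678

Answer: Price = 6.1678


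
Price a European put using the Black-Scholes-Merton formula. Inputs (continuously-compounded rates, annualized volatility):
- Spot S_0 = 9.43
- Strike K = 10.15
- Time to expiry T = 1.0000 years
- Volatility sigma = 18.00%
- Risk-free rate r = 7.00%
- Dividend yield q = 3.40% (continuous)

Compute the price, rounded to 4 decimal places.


d1 = (ln(S/K) + (r - q + 0.5*sigma^2) * T) / (sigma * sqrt(T)) = -0.11876449
d2 = d1 - sigma * sqrt(T) = -0.29876449
exp(-rT) = 0.93239382; exp(-qT) = 0.96657150
P = K * exp(-rT) * N(-d2) - S_0 * exp(-qT) * N(-d1)
N(-d1) = 0.54726903; N(-d2) = 0.61744013
P = 10.1500 * 0.93239382 * 0.61744013 - 9.4300 * 0.96657150 * 0.54726903 = 0.8551

Answer: Price = 0.8551


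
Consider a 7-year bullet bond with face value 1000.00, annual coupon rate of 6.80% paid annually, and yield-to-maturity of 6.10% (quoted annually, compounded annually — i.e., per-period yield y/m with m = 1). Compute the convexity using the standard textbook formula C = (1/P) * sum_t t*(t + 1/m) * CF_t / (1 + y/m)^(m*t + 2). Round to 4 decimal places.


Answer: Convexity = 38.7159

Derivation:
Coupon per period c = face * coupon_rate / m = 68.000000
Periods per year m = 1; per-period yield y/m = 0.061000
Number of cashflows N = 7
Cashflows (t years, CF_t, discount factor 1/(1+y/m)^(m*t), PV):
  t = 1.0000: CF_t = 68.000000, DF = 0.942507, PV = 64.090481
  t = 2.0000: CF_t = 68.000000, DF = 0.888320, PV = 60.405731
  t = 3.0000: CF_t = 68.000000, DF = 0.837247, PV = 56.932829
  t = 4.0000: CF_t = 68.000000, DF = 0.789112, PV = 53.659593
  t = 5.0000: CF_t = 68.000000, DF = 0.743743, PV = 50.574546
  t = 6.0000: CF_t = 68.000000, DF = 0.700983, PV = 47.666867
  t = 7.0000: CF_t = 1068.000000, DF = 0.660682, PV = 705.608113
Price P = sum_t PV_t = 1038.938159
Convexity numerator sum_t t*(t + 1/m) * CF_t / (1+y/m)^(m*t + 2):
  t = 1.0000: term = 113.865657
  t = 2.0000: term = 321.957560
  t = 3.0000: term = 606.894552
  t = 4.0000: term = 953.337343
  t = 5.0000: term = 1347.790777
  t = 6.0000: term = 1778.423268
  t = 7.0000: term = 35101.107918
Convexity = (1/P) * sum = 40223.377076 / 1038.938159 = 38.715853


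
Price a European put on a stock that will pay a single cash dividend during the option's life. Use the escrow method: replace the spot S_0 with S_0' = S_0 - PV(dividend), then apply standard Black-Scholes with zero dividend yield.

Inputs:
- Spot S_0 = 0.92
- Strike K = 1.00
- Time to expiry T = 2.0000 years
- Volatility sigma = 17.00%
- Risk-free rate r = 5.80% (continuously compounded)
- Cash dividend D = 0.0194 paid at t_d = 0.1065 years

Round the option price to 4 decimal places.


Answer: Price = 0.0807

Derivation:
PV(D) = D * exp(-r * t_d) = 0.0194 * 0.99384204 = 0.01928054
S_0' = S_0 - PV(D) = 0.9200 - 0.01928054 = 0.90071946
d1 = (ln(S_0'/K) + (r + sigma^2/2)*T) / (sigma*sqrt(T)) = 0.16778633
d2 = d1 - sigma*sqrt(T) = -0.07262997
exp(-rT) = 0.89047522
N(-d1) = 0.43337569; N(-d2) = 0.52894971
P = K * exp(-rT) * N(-d2) - S_0' * N(-d1) = 1.0000 * 0.89047522 * 0.52894971 - 0.90071946 * 0.43337569 = 0.0807


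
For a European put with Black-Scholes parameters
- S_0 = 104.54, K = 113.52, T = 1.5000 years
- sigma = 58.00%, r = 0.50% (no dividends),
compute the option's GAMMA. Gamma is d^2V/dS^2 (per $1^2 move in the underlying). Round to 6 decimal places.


d1 = 0.2497222984; d2 = -0.4606297270
phi(d1) = 0.3866949474; exp(-qT) = 1.0000000000; exp(-rT) = 0.9925280548
Gamma = exp(-qT) * phi(d1) / (S * sigma * sqrt(T)) = 1.0000000000 * 0.3866949474 / (104.5400 * 0.5800 * 1.2247448714) = 0.005207

Answer: Gamma = 0.005207


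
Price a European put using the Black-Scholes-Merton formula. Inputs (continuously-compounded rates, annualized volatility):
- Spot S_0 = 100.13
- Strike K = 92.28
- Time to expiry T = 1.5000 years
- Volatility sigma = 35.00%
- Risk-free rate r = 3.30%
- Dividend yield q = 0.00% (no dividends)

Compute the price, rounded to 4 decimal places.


Answer: Price = 10.5235

Derivation:
d1 = (ln(S/K) + (r - q + 0.5*sigma^2) * T) / (sigma * sqrt(T)) = 0.52026441
d2 = d1 - sigma * sqrt(T) = 0.09160370
exp(-rT) = 0.95170516; exp(-qT) = 1.00000000
P = K * exp(-rT) * N(-d2) - S_0 * exp(-qT) * N(-d1)
N(-d1) = 0.30143965; N(-d2) = 0.46350645
P = 92.2800 * 0.95170516 * 0.46350645 - 100.1300 * 1.00000000 * 0.30143965 = 10.5235


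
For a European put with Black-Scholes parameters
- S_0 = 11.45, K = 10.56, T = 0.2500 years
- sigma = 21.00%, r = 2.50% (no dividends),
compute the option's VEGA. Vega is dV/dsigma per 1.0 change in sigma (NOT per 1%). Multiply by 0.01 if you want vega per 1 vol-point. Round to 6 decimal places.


d1 = 0.8826566831; d2 = 0.7776566831
phi(d1) = 0.2702305101; exp(-qT) = 1.0000000000; exp(-rT) = 0.9937694906
Vega = S * exp(-qT) * phi(d1) * sqrt(T) = 11.4500 * 1.0000000000 * 0.2702305101 * 0.5000000000 = 1.547070

Answer: Vega = 1.547070


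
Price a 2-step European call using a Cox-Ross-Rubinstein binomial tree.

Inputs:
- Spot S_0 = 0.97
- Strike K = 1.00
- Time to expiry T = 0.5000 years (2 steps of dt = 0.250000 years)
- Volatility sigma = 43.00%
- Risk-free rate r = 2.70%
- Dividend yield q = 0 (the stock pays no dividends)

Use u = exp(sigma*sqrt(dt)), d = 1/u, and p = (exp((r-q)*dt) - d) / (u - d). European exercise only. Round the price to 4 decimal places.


Answer: Price = V(0,0) = 0.1035

Derivation:
dt = T/N = 0.250000
u = exp(sigma*sqrt(dt)) = 1.239862; d = 1/u = 0.806541
p = (exp((r-q)*dt) - d) / (u - d) = 0.462086
Discount per step: exp(-r*dt) = 0.993273
Stock lattice S(k, i) with i counting down-moves:
  k=0: S(0,0) = 0.9700
  k=1: S(1,0) = 1.2027; S(1,1) = 0.7823
  k=2: S(2,0) = 1.4911; S(2,1) = 0.9700; S(2,2) = 0.6310
Terminal payoffs V(N, i) = max(S_T - K, 0):
  V(2,0) = 0.491140; V(2,1) = 0.000000; V(2,2) = 0.000000
Backward induction: V(k, i) = exp(-r*dt) * [p * V(k+1, i) + (1-p) * V(k+1, i+1)].
  V(1,0) = exp(-r*dt) * [p*0.491140 + (1-p)*0.000000] = 0.225422
  V(1,1) = exp(-r*dt) * [p*0.000000 + (1-p)*0.000000] = 0.000000
  V(0,0) = exp(-r*dt) * [p*0.225422 + (1-p)*0.000000] = 0.103464


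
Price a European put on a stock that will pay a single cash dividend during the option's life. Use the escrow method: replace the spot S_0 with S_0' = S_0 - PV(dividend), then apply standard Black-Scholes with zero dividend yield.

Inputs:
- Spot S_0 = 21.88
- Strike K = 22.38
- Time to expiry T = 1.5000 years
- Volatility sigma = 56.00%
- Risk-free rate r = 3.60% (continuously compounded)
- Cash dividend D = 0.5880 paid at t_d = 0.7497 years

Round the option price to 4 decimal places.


PV(D) = D * exp(-r * t_d) = 0.5880 * 0.97337175 = 0.57234259
S_0' = S_0 - PV(D) = 21.8800 - 0.57234259 = 21.30765741
d1 = (ln(S_0'/K) + (r + sigma^2/2)*T) / (sigma*sqrt(T)) = 0.35007117
d2 = d1 - sigma*sqrt(T) = -0.33578596
exp(-rT) = 0.94743211
N(-d1) = 0.36314264; N(-d2) = 0.63148386
P = K * exp(-rT) * N(-d2) - S_0' * N(-d1) = 22.3800 * 0.94743211 * 0.63148386 - 21.30765741 * 0.36314264 = 5.6520

Answer: Price = 5.6520


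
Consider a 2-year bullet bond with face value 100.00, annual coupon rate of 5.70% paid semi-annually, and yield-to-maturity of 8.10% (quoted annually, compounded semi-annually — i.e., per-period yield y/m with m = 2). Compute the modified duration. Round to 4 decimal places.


Coupon per period c = face * coupon_rate / m = 2.850000
Periods per year m = 2; per-period yield y/m = 0.040500
Number of cashflows N = 4
Cashflows (t years, CF_t, discount factor 1/(1+y/m)^(m*t), PV):
  t = 0.5000: CF_t = 2.850000, DF = 0.961076, PV = 2.739068
  t = 1.0000: CF_t = 2.850000, DF = 0.923668, PV = 2.632453
  t = 1.5000: CF_t = 2.850000, DF = 0.887715, PV = 2.529989
  t = 2.0000: CF_t = 102.850000, DF = 0.853162, PV = 87.747744
Price P = sum_t PV_t = 95.649254
First compute Macaulay numerator sum_t t * PV_t:
  t * PV_t at t = 0.5000: 1.369534
  t * PV_t at t = 1.0000: 2.632453
  t * PV_t at t = 1.5000: 3.794983
  t * PV_t at t = 2.0000: 175.495487
Macaulay duration D = 183.292458 / 95.649254 = 1.916298
Modified duration = D / (1 + y/m) = 1.916298 / (1 + 0.040500) = 1.841709

Answer: Modified duration = 1.8417


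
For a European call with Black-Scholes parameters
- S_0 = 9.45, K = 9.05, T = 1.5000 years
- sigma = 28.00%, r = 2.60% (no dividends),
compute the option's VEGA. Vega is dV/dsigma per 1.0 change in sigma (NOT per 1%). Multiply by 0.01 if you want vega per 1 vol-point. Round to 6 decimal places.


d1 = 0.4113101054; d2 = 0.0683815414
phi(d1) = 0.3665843865; exp(-qT) = 1.0000000000; exp(-rT) = 0.9617507091
Vega = S * exp(-qT) * phi(d1) * sqrt(T) = 9.4500 * 1.0000000000 * 0.3665843865 * 1.2247448714 = 4.242789

Answer: Vega = 4.242789


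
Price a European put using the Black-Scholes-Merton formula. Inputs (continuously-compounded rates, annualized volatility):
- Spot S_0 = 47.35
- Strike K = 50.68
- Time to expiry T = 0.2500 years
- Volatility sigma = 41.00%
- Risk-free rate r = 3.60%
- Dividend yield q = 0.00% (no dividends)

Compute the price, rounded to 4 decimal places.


Answer: Price = 5.5840

Derivation:
d1 = (ln(S/K) + (r - q + 0.5*sigma^2) * T) / (sigma * sqrt(T)) = -0.18513188
d2 = d1 - sigma * sqrt(T) = -0.39013188
exp(-rT) = 0.99104038; exp(-qT) = 1.00000000
P = K * exp(-rT) * N(-d2) - S_0 * exp(-qT) * N(-d1)
N(-d1) = 0.57343720; N(-d2) = 0.65178049
P = 50.6800 * 0.99104038 * 0.65178049 - 47.3500 * 1.00000000 * 0.57343720 = 5.5840


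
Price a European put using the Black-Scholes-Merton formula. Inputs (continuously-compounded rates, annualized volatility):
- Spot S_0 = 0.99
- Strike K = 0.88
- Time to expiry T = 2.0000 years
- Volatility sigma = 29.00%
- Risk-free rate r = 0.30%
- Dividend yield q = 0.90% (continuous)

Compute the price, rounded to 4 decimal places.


Answer: Price = 0.1061

Derivation:
d1 = (ln(S/K) + (r - q + 0.5*sigma^2) * T) / (sigma * sqrt(T)) = 0.46299166
d2 = d1 - sigma * sqrt(T) = 0.05286973
exp(-rT) = 0.99401796; exp(-qT) = 0.98216103
P = K * exp(-rT) * N(-d2) - S_0 * exp(-qT) * N(-d1)
N(-d1) = 0.32168517; N(-d2) = 0.47891785
P = 0.8800 * 0.99401796 * 0.47891785 - 0.9900 * 0.98216103 * 0.32168517 = 0.1061


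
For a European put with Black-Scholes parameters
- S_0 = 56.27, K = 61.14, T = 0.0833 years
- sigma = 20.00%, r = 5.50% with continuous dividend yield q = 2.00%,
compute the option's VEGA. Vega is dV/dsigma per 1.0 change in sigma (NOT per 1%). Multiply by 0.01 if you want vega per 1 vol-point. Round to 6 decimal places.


Answer: Vega = 2.570249

Derivation:
d1 = -1.3586028546; d2 = -1.4163263333
phi(d1) = 0.1585255672; exp(-qT) = 0.9983353870; exp(-rT) = 0.9954289791
Vega = S * exp(-qT) * phi(d1) * sqrt(T) = 56.2700 * 0.9983353870 * 0.1585255672 * 0.2886173938 = 2.570249


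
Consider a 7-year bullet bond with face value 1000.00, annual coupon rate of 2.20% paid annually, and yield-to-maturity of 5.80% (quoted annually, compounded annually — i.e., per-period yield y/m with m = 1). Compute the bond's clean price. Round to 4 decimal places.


Coupon per period c = face * coupon_rate / m = 22.000000
Periods per year m = 1; per-period yield y/m = 0.058000
Number of cashflows N = 7
Cashflows (t years, CF_t, discount factor 1/(1+y/m)^(m*t), PV):
  t = 1.0000: CF_t = 22.000000, DF = 0.945180, PV = 20.793951
  t = 2.0000: CF_t = 22.000000, DF = 0.893364, PV = 19.654018
  t = 3.0000: CF_t = 22.000000, DF = 0.844390, PV = 18.576576
  t = 4.0000: CF_t = 22.000000, DF = 0.798100, PV = 17.558201
  t = 5.0000: CF_t = 22.000000, DF = 0.754348, PV = 16.595653
  t = 6.0000: CF_t = 22.000000, DF = 0.712994, PV = 15.685872
  t = 7.0000: CF_t = 1022.000000, DF = 0.673908, PV = 688.733523
Price P = sum_t PV_t = 797.597794

Answer: Price = 797.5978


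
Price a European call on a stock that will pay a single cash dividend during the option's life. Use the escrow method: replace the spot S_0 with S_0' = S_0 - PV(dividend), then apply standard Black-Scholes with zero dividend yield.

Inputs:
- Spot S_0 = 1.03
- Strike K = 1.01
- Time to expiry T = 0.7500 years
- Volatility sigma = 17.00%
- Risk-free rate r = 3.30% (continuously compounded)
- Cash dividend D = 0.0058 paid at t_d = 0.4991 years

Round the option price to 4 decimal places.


PV(D) = D * exp(-r * t_d) = 0.0058 * 0.98366459 = 0.00570525
S_0' = S_0 - PV(D) = 1.0300 - 0.00570525 = 1.02429475
d1 = (ln(S_0'/K) + (r + sigma^2/2)*T) / (sigma*sqrt(T)) = 0.33718269
d2 = d1 - sigma*sqrt(T) = 0.18995837
exp(-rT) = 0.97555377
N(d1) = 0.63201041; N(d2) = 0.57532912
C = S_0' * N(d1) - K * exp(-rT) * N(d2) = 1.02429475 * 0.63201041 - 1.0100 * 0.97555377 * 0.57532912 = 0.0805

Answer: Price = 0.0805


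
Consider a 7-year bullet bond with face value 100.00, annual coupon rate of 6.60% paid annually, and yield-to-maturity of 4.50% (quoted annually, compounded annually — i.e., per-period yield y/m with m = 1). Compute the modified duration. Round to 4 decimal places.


Answer: Modified duration = 5.6468

Derivation:
Coupon per period c = face * coupon_rate / m = 6.600000
Periods per year m = 1; per-period yield y/m = 0.045000
Number of cashflows N = 7
Cashflows (t years, CF_t, discount factor 1/(1+y/m)^(m*t), PV):
  t = 1.0000: CF_t = 6.600000, DF = 0.956938, PV = 6.315789
  t = 2.0000: CF_t = 6.600000, DF = 0.915730, PV = 6.043818
  t = 3.0000: CF_t = 6.600000, DF = 0.876297, PV = 5.783558
  t = 4.0000: CF_t = 6.600000, DF = 0.838561, PV = 5.534505
  t = 5.0000: CF_t = 6.600000, DF = 0.802451, PV = 5.296177
  t = 6.0000: CF_t = 6.600000, DF = 0.767896, PV = 5.068112
  t = 7.0000: CF_t = 106.600000, DF = 0.734828, PV = 78.332714
Price P = sum_t PV_t = 112.374672
First compute Macaulay numerator sum_t t * PV_t:
  t * PV_t at t = 1.0000: 6.315789
  t * PV_t at t = 2.0000: 12.087635
  t * PV_t at t = 3.0000: 17.350673
  t * PV_t at t = 4.0000: 22.138019
  t * PV_t at t = 5.0000: 26.480885
  t * PV_t at t = 6.0000: 30.408671
  t * PV_t at t = 7.0000: 548.328995
Macaulay duration D = 663.110668 / 112.374672 = 5.900891
Modified duration = D / (1 + y/m) = 5.900891 / (1 + 0.045000) = 5.646785


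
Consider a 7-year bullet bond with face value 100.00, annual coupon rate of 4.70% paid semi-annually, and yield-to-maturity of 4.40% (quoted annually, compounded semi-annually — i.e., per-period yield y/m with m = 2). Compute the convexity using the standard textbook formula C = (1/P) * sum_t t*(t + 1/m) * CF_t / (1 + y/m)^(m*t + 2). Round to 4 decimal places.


Answer: Convexity = 41.3192

Derivation:
Coupon per period c = face * coupon_rate / m = 2.350000
Periods per year m = 2; per-period yield y/m = 0.022000
Number of cashflows N = 14
Cashflows (t years, CF_t, discount factor 1/(1+y/m)^(m*t), PV):
  t = 0.5000: CF_t = 2.350000, DF = 0.978474, PV = 2.299413
  t = 1.0000: CF_t = 2.350000, DF = 0.957411, PV = 2.249915
  t = 1.5000: CF_t = 2.350000, DF = 0.936801, PV = 2.201482
  t = 2.0000: CF_t = 2.350000, DF = 0.916635, PV = 2.154092
  t = 2.5000: CF_t = 2.350000, DF = 0.896903, PV = 2.107722
  t = 3.0000: CF_t = 2.350000, DF = 0.877596, PV = 2.062351
  t = 3.5000: CF_t = 2.350000, DF = 0.858704, PV = 2.017956
  t = 4.0000: CF_t = 2.350000, DF = 0.840220, PV = 1.974516
  t = 4.5000: CF_t = 2.350000, DF = 0.822133, PV = 1.932012
  t = 5.0000: CF_t = 2.350000, DF = 0.804435, PV = 1.890423
  t = 5.5000: CF_t = 2.350000, DF = 0.787119, PV = 1.849729
  t = 6.0000: CF_t = 2.350000, DF = 0.770175, PV = 1.809911
  t = 6.5000: CF_t = 2.350000, DF = 0.753596, PV = 1.770950
  t = 7.0000: CF_t = 102.350000, DF = 0.737373, PV = 75.470166
Price P = sum_t PV_t = 101.790636
Convexity numerator sum_t t*(t + 1/m) * CF_t / (1+y/m)^(m*t + 2):
  t = 0.5000: term = 1.100741
  t = 1.0000: term = 3.231138
  t = 1.5000: term = 6.323167
  t = 2.0000: term = 10.311753
  t = 2.5000: term = 15.134666
  t = 3.0000: term = 20.732420
  t = 3.5000: term = 27.048167
  t = 4.0000: term = 34.027607
  t = 4.5000: term = 41.618893
  t = 5.0000: term = 49.772540
  t = 5.5000: term = 58.441339
  t = 6.0000: term = 67.580271
  t = 6.5000: term = 77.146428
  t = 7.0000: term = 3793.436491
Convexity = (1/P) * sum = 4205.905622 / 101.790636 = 41.319180


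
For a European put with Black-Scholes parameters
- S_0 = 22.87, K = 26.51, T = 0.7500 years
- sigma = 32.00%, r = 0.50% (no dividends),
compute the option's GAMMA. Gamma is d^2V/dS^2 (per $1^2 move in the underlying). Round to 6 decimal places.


d1 = -0.3808563662; d2 = -0.6579844954
phi(d1) = 0.3710329824; exp(-qT) = 1.0000000000; exp(-rT) = 0.9962570225
Gamma = exp(-qT) * phi(d1) / (S * sigma * sqrt(T)) = 1.0000000000 * 0.3710329824 / (22.8700 * 0.3200 * 0.8660254038) = 0.058542

Answer: Gamma = 0.058542
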